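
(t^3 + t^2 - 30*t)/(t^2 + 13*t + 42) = t*(t - 5)/(t + 7)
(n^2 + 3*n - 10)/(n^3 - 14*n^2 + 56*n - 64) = (n + 5)/(n^2 - 12*n + 32)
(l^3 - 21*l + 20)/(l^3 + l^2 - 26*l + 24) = (l + 5)/(l + 6)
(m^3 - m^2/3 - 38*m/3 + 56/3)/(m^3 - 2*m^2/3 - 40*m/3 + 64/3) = (3*m - 7)/(3*m - 8)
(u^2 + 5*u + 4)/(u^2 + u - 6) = (u^2 + 5*u + 4)/(u^2 + u - 6)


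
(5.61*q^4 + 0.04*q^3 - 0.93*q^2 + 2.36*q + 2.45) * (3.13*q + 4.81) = 17.5593*q^5 + 27.1093*q^4 - 2.7185*q^3 + 2.9135*q^2 + 19.0201*q + 11.7845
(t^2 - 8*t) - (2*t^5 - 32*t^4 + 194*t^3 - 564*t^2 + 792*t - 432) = -2*t^5 + 32*t^4 - 194*t^3 + 565*t^2 - 800*t + 432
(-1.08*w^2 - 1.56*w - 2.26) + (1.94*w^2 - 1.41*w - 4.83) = 0.86*w^2 - 2.97*w - 7.09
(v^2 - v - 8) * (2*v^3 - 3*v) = 2*v^5 - 2*v^4 - 19*v^3 + 3*v^2 + 24*v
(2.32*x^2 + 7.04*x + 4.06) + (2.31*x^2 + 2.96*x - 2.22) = 4.63*x^2 + 10.0*x + 1.84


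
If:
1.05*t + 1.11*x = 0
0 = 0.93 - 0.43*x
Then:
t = -2.29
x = 2.16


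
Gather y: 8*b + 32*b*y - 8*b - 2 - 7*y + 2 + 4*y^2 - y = 4*y^2 + y*(32*b - 8)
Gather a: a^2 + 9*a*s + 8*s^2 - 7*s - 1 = a^2 + 9*a*s + 8*s^2 - 7*s - 1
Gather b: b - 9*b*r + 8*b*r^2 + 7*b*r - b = b*(8*r^2 - 2*r)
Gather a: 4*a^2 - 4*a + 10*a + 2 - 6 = 4*a^2 + 6*a - 4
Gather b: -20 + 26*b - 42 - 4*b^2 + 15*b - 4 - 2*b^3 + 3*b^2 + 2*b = -2*b^3 - b^2 + 43*b - 66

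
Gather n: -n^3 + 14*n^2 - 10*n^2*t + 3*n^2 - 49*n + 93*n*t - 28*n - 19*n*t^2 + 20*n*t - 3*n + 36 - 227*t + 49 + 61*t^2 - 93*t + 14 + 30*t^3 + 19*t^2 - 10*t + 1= -n^3 + n^2*(17 - 10*t) + n*(-19*t^2 + 113*t - 80) + 30*t^3 + 80*t^2 - 330*t + 100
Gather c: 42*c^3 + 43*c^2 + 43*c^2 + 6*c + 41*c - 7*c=42*c^3 + 86*c^2 + 40*c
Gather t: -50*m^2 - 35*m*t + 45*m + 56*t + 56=-50*m^2 + 45*m + t*(56 - 35*m) + 56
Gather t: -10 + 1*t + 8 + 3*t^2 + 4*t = 3*t^2 + 5*t - 2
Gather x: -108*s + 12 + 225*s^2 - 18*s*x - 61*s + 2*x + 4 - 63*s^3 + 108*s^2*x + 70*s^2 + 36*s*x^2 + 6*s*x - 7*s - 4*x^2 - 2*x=-63*s^3 + 295*s^2 - 176*s + x^2*(36*s - 4) + x*(108*s^2 - 12*s) + 16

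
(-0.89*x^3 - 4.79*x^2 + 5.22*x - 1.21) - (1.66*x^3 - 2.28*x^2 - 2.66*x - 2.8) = -2.55*x^3 - 2.51*x^2 + 7.88*x + 1.59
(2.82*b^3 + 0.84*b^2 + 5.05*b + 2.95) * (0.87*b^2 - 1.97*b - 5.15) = 2.4534*b^5 - 4.8246*b^4 - 11.7843*b^3 - 11.708*b^2 - 31.819*b - 15.1925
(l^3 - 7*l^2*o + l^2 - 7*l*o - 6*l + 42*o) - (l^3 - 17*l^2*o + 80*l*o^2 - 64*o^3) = 10*l^2*o + l^2 - 80*l*o^2 - 7*l*o - 6*l + 64*o^3 + 42*o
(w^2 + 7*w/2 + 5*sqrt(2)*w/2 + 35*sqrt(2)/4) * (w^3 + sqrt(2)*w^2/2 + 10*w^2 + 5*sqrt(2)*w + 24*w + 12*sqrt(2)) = w^5 + 3*sqrt(2)*w^4 + 27*w^4/2 + 81*sqrt(2)*w^3/2 + 123*w^3/2 + 471*w^2/4 + 177*sqrt(2)*w^2 + 295*w/2 + 252*sqrt(2)*w + 210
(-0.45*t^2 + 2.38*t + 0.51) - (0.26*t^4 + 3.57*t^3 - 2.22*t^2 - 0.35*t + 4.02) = -0.26*t^4 - 3.57*t^3 + 1.77*t^2 + 2.73*t - 3.51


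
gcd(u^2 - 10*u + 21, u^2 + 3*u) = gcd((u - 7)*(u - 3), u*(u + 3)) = 1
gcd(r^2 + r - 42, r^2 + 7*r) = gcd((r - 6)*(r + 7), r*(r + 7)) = r + 7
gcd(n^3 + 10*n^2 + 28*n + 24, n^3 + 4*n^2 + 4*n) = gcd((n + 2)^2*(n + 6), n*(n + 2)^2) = n^2 + 4*n + 4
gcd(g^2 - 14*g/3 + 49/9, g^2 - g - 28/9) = g - 7/3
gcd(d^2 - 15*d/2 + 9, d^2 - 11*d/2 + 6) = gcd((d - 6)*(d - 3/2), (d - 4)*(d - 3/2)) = d - 3/2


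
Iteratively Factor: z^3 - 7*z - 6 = (z + 2)*(z^2 - 2*z - 3) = (z + 1)*(z + 2)*(z - 3)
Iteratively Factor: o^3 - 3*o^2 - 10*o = (o + 2)*(o^2 - 5*o) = (o - 5)*(o + 2)*(o)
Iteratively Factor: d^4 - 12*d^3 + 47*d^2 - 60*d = (d - 4)*(d^3 - 8*d^2 + 15*d) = (d - 5)*(d - 4)*(d^2 - 3*d) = (d - 5)*(d - 4)*(d - 3)*(d)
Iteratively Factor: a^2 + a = (a)*(a + 1)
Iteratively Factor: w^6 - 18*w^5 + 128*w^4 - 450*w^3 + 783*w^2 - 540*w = (w - 5)*(w^5 - 13*w^4 + 63*w^3 - 135*w^2 + 108*w) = (w - 5)*(w - 3)*(w^4 - 10*w^3 + 33*w^2 - 36*w) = (w - 5)*(w - 3)^2*(w^3 - 7*w^2 + 12*w) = w*(w - 5)*(w - 3)^2*(w^2 - 7*w + 12) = w*(w - 5)*(w - 3)^3*(w - 4)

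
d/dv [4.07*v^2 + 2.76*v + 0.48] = 8.14*v + 2.76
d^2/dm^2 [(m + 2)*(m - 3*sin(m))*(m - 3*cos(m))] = 3*sqrt(2)*m^2*sin(m + pi/4) + 18*m*sin(m) - 18*m*sin(2*m) - 6*m*cos(m) + 6*m + 6*sin(m) - 36*sin(2*m) - 18*cos(m) + 18*cos(2*m) + 4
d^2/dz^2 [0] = 0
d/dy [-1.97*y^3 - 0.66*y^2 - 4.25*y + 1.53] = -5.91*y^2 - 1.32*y - 4.25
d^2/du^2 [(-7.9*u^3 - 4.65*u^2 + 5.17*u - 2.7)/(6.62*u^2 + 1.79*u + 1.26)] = (9.09494701772928e-13*u^5 + 4.54747350886464e-13*u^4 + 644.513616*u^3 - 584.14176*u^2 - 525.963024*u - 10.345176)/(290.117528*u^6 + 235.337028*u^5 + 229.289658*u^4 + 95.319827*u^3 + 43.641234*u^2 + 8.525412*u + 2.000376)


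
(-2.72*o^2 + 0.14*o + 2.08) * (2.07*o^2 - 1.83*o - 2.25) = -5.6304*o^4 + 5.2674*o^3 + 10.1694*o^2 - 4.1214*o - 4.68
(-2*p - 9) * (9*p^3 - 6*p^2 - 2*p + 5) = -18*p^4 - 69*p^3 + 58*p^2 + 8*p - 45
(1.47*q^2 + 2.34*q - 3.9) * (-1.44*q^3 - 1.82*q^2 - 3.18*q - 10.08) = -2.1168*q^5 - 6.045*q^4 - 3.3174*q^3 - 15.1608*q^2 - 11.1852*q + 39.312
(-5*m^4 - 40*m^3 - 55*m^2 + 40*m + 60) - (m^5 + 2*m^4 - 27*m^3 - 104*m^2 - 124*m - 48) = -m^5 - 7*m^4 - 13*m^3 + 49*m^2 + 164*m + 108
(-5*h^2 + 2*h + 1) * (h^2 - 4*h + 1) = -5*h^4 + 22*h^3 - 12*h^2 - 2*h + 1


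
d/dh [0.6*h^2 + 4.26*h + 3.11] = 1.2*h + 4.26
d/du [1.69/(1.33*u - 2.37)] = -2.2477/(1.33*u - 2.37)^2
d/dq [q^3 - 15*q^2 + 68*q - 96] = 3*q^2 - 30*q + 68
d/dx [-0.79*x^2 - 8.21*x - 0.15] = -1.58*x - 8.21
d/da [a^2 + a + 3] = 2*a + 1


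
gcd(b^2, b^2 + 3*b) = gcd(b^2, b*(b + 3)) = b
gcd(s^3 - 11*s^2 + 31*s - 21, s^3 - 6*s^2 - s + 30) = s - 3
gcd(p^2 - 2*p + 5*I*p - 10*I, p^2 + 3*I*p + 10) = p + 5*I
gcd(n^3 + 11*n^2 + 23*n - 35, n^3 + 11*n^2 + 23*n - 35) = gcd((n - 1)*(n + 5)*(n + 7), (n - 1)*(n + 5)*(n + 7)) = n^3 + 11*n^2 + 23*n - 35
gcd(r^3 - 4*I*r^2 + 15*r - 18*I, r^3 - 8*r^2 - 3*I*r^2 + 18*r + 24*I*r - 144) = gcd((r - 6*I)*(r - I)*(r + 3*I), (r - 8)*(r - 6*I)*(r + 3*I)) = r^2 - 3*I*r + 18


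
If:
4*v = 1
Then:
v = 1/4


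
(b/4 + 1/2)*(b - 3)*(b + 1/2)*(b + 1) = b^4/4 + b^3/8 - 7*b^2/4 - 19*b/8 - 3/4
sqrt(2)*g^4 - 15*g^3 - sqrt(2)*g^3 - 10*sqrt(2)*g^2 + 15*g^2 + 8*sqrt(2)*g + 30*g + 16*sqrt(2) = (g - 2)*(g + 1)*(g - 8*sqrt(2))*(sqrt(2)*g + 1)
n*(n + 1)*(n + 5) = n^3 + 6*n^2 + 5*n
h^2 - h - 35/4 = (h - 7/2)*(h + 5/2)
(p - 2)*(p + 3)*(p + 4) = p^3 + 5*p^2 - 2*p - 24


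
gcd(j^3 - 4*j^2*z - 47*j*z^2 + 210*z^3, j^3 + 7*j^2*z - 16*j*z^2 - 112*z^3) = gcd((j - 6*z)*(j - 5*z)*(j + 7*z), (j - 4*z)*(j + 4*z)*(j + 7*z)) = j + 7*z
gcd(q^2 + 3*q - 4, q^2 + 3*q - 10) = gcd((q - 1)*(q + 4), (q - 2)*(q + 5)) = 1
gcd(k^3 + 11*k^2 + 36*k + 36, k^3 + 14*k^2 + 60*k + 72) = k^2 + 8*k + 12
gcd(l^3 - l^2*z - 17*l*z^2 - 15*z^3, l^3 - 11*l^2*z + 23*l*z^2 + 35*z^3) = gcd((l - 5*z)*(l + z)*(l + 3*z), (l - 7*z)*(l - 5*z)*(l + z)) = -l^2 + 4*l*z + 5*z^2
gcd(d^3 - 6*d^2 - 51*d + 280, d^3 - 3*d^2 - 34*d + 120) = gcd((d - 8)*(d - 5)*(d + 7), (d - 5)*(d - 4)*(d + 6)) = d - 5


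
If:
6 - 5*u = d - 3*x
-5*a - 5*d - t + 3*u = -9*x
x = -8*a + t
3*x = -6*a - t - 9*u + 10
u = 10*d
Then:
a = 185/2154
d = 229/2154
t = 355/718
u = 1145/1077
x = -415/2154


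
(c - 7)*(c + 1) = c^2 - 6*c - 7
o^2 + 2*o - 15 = (o - 3)*(o + 5)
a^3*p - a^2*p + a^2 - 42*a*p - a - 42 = (a - 7)*(a + 6)*(a*p + 1)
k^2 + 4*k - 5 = (k - 1)*(k + 5)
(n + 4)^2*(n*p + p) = n^3*p + 9*n^2*p + 24*n*p + 16*p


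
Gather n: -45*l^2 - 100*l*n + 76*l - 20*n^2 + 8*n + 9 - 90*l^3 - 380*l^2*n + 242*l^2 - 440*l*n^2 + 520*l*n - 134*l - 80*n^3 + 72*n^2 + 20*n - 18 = -90*l^3 + 197*l^2 - 58*l - 80*n^3 + n^2*(52 - 440*l) + n*(-380*l^2 + 420*l + 28) - 9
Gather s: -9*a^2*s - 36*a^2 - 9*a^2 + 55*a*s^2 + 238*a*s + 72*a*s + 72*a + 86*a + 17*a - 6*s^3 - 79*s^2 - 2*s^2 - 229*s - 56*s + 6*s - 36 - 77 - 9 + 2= -45*a^2 + 175*a - 6*s^3 + s^2*(55*a - 81) + s*(-9*a^2 + 310*a - 279) - 120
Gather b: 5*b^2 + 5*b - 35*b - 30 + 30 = 5*b^2 - 30*b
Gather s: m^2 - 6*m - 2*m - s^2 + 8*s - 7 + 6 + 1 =m^2 - 8*m - s^2 + 8*s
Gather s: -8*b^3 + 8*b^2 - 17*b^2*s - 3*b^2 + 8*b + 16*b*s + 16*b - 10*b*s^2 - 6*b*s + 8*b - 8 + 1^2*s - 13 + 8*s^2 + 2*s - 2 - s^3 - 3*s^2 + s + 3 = -8*b^3 + 5*b^2 + 32*b - s^3 + s^2*(5 - 10*b) + s*(-17*b^2 + 10*b + 4) - 20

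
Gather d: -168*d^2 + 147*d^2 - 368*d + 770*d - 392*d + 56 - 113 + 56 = -21*d^2 + 10*d - 1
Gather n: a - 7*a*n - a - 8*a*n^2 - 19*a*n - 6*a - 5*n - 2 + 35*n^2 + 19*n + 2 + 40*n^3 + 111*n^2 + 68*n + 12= -6*a + 40*n^3 + n^2*(146 - 8*a) + n*(82 - 26*a) + 12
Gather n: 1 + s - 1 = s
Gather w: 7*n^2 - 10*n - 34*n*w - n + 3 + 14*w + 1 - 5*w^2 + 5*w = 7*n^2 - 11*n - 5*w^2 + w*(19 - 34*n) + 4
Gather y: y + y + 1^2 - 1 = 2*y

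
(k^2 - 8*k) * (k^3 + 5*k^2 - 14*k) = k^5 - 3*k^4 - 54*k^3 + 112*k^2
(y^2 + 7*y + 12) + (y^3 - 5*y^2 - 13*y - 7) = y^3 - 4*y^2 - 6*y + 5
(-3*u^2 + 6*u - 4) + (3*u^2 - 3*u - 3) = 3*u - 7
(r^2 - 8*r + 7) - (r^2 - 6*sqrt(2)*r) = -8*r + 6*sqrt(2)*r + 7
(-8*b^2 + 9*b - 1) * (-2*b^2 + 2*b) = 16*b^4 - 34*b^3 + 20*b^2 - 2*b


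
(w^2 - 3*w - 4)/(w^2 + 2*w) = (w^2 - 3*w - 4)/(w*(w + 2))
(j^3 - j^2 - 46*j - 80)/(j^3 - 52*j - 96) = (j + 5)/(j + 6)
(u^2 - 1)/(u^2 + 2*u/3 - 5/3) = 3*(u + 1)/(3*u + 5)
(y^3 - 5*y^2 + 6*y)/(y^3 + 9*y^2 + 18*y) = (y^2 - 5*y + 6)/(y^2 + 9*y + 18)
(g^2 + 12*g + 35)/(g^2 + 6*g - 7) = (g + 5)/(g - 1)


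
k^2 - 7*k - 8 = (k - 8)*(k + 1)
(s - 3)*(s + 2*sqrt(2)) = s^2 - 3*s + 2*sqrt(2)*s - 6*sqrt(2)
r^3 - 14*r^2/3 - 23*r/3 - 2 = (r - 6)*(r + 1/3)*(r + 1)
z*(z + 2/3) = z^2 + 2*z/3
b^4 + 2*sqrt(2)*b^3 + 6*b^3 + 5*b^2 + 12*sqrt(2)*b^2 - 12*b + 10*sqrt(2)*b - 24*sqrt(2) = (b - 1)*(b + 3)*(b + 4)*(b + 2*sqrt(2))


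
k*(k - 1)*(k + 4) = k^3 + 3*k^2 - 4*k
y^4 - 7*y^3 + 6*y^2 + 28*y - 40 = (y - 5)*(y - 2)^2*(y + 2)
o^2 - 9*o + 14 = (o - 7)*(o - 2)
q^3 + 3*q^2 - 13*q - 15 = (q - 3)*(q + 1)*(q + 5)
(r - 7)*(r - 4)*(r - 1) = r^3 - 12*r^2 + 39*r - 28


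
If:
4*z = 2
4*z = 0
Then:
No Solution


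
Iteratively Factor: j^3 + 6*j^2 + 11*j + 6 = (j + 1)*(j^2 + 5*j + 6) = (j + 1)*(j + 2)*(j + 3)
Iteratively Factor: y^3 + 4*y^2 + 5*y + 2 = (y + 2)*(y^2 + 2*y + 1) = (y + 1)*(y + 2)*(y + 1)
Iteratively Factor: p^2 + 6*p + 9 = (p + 3)*(p + 3)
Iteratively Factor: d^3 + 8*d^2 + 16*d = (d + 4)*(d^2 + 4*d) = d*(d + 4)*(d + 4)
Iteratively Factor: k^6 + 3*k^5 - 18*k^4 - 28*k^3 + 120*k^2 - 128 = (k + 1)*(k^5 + 2*k^4 - 20*k^3 - 8*k^2 + 128*k - 128) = (k - 2)*(k + 1)*(k^4 + 4*k^3 - 12*k^2 - 32*k + 64) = (k - 2)*(k + 1)*(k + 4)*(k^3 - 12*k + 16) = (k - 2)*(k + 1)*(k + 4)^2*(k^2 - 4*k + 4) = (k - 2)^2*(k + 1)*(k + 4)^2*(k - 2)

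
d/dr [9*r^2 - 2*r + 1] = 18*r - 2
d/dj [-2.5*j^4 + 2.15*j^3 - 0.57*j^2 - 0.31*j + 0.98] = -10.0*j^3 + 6.45*j^2 - 1.14*j - 0.31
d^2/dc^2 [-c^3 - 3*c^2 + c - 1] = -6*c - 6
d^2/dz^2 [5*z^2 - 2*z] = 10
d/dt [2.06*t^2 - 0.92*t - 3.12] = 4.12*t - 0.92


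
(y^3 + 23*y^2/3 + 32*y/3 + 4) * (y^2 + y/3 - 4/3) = y^5 + 8*y^4 + 107*y^3/9 - 8*y^2/3 - 116*y/9 - 16/3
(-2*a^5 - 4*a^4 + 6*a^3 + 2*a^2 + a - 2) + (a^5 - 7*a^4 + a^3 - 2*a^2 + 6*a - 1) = -a^5 - 11*a^4 + 7*a^3 + 7*a - 3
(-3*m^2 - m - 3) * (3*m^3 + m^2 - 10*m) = -9*m^5 - 6*m^4 + 20*m^3 + 7*m^2 + 30*m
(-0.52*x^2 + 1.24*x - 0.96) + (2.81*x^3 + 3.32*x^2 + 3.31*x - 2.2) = 2.81*x^3 + 2.8*x^2 + 4.55*x - 3.16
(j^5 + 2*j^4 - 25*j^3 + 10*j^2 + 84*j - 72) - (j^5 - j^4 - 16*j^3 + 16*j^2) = 3*j^4 - 9*j^3 - 6*j^2 + 84*j - 72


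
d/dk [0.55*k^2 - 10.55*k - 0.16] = 1.1*k - 10.55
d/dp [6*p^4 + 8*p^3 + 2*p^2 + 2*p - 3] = 24*p^3 + 24*p^2 + 4*p + 2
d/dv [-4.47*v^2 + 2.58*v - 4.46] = 2.58 - 8.94*v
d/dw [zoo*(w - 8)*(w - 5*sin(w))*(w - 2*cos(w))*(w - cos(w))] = zoo*((w - 8)*(w - 5*sin(w))*(w - 2*cos(w))*(sin(w) + 1) + (w - 8)*(w - 5*sin(w))*(w - cos(w))*(2*sin(w) + 1) + (w - 8)*(w - 2*cos(w))*(w - cos(w))*(5*cos(w) - 1) + (w - 5*sin(w))*(w - 2*cos(w))*(w - cos(w)))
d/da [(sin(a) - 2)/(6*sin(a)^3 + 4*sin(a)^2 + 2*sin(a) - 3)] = (-12*sin(a)^3 + 32*sin(a)^2 + 16*sin(a) + 1)*cos(a)/(6*sin(a)^3 + 4*sin(a)^2 + 2*sin(a) - 3)^2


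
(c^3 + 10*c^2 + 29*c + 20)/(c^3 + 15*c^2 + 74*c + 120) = (c + 1)/(c + 6)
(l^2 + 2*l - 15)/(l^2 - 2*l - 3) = (l + 5)/(l + 1)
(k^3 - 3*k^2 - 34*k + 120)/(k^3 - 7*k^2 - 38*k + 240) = (k - 4)/(k - 8)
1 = 1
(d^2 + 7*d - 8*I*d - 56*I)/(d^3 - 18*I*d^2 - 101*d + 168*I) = (d + 7)/(d^2 - 10*I*d - 21)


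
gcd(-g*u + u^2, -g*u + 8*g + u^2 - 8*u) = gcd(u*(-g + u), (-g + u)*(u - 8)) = -g + u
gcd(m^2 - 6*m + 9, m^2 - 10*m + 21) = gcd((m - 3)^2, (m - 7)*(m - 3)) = m - 3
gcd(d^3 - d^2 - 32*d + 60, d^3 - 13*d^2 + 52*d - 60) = d^2 - 7*d + 10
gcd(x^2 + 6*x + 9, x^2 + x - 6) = x + 3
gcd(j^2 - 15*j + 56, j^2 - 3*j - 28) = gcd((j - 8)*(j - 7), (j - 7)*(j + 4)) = j - 7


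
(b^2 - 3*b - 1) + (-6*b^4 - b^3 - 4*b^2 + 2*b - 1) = -6*b^4 - b^3 - 3*b^2 - b - 2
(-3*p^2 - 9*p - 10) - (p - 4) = -3*p^2 - 10*p - 6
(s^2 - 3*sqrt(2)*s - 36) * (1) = s^2 - 3*sqrt(2)*s - 36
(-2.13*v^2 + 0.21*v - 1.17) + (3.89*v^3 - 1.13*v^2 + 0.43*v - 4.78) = 3.89*v^3 - 3.26*v^2 + 0.64*v - 5.95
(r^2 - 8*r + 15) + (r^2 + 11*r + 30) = 2*r^2 + 3*r + 45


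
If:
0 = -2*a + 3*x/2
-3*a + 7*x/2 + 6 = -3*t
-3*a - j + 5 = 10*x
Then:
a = 3*x/4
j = 5 - 49*x/4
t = -5*x/12 - 2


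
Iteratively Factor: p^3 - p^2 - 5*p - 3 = (p + 1)*(p^2 - 2*p - 3) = (p - 3)*(p + 1)*(p + 1)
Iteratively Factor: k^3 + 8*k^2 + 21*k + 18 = (k + 3)*(k^2 + 5*k + 6) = (k + 2)*(k + 3)*(k + 3)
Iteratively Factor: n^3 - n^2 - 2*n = (n - 2)*(n^2 + n) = n*(n - 2)*(n + 1)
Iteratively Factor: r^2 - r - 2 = (r - 2)*(r + 1)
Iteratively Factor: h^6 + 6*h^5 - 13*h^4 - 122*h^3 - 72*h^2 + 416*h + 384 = (h + 3)*(h^5 + 3*h^4 - 22*h^3 - 56*h^2 + 96*h + 128) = (h + 3)*(h + 4)*(h^4 - h^3 - 18*h^2 + 16*h + 32) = (h + 3)*(h + 4)^2*(h^3 - 5*h^2 + 2*h + 8) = (h - 2)*(h + 3)*(h + 4)^2*(h^2 - 3*h - 4) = (h - 4)*(h - 2)*(h + 3)*(h + 4)^2*(h + 1)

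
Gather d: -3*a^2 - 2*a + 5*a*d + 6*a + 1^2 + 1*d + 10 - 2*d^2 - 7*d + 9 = -3*a^2 + 4*a - 2*d^2 + d*(5*a - 6) + 20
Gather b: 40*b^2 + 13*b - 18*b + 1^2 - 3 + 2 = 40*b^2 - 5*b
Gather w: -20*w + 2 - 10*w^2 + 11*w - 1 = -10*w^2 - 9*w + 1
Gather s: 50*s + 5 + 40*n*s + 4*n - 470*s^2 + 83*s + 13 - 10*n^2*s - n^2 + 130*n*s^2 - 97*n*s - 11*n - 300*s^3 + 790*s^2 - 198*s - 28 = -n^2 - 7*n - 300*s^3 + s^2*(130*n + 320) + s*(-10*n^2 - 57*n - 65) - 10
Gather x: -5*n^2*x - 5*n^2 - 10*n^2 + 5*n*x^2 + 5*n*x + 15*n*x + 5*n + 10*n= -15*n^2 + 5*n*x^2 + 15*n + x*(-5*n^2 + 20*n)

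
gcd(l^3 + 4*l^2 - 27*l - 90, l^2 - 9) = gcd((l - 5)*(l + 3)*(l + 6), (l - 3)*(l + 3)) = l + 3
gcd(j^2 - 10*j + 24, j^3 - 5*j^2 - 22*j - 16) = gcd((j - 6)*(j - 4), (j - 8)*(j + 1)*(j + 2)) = 1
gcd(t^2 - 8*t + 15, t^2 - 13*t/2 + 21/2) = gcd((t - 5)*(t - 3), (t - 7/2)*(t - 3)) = t - 3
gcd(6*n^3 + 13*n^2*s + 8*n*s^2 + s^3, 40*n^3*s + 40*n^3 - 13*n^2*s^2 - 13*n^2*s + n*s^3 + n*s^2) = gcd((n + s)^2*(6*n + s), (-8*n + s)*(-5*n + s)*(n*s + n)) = 1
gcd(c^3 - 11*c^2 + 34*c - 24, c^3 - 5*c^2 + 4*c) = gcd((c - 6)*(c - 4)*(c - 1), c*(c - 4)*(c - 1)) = c^2 - 5*c + 4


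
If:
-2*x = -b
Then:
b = 2*x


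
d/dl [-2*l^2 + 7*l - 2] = 7 - 4*l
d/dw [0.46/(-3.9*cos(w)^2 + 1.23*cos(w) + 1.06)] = (0.5658 - 3.588*cos(w))*sin(w)/(-3.9*cos(w)^2 + 1.23*cos(w) + 1.06)^2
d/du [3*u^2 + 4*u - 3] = 6*u + 4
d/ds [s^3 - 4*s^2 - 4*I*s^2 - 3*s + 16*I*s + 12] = 3*s^2 - 8*s - 8*I*s - 3 + 16*I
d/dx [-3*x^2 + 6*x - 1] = 6 - 6*x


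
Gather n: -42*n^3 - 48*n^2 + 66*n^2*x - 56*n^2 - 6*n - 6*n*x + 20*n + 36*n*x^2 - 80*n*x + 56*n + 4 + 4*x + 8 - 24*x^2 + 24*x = -42*n^3 + n^2*(66*x - 104) + n*(36*x^2 - 86*x + 70) - 24*x^2 + 28*x + 12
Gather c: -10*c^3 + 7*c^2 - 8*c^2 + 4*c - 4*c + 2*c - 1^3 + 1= -10*c^3 - c^2 + 2*c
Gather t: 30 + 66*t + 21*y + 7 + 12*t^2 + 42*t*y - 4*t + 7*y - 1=12*t^2 + t*(42*y + 62) + 28*y + 36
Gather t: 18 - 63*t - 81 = -63*t - 63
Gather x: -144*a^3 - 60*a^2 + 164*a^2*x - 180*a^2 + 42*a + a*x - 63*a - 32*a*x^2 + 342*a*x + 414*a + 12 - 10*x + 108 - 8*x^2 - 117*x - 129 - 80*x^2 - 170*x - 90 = -144*a^3 - 240*a^2 + 393*a + x^2*(-32*a - 88) + x*(164*a^2 + 343*a - 297) - 99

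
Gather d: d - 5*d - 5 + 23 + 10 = 28 - 4*d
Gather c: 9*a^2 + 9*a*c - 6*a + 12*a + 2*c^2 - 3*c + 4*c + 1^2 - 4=9*a^2 + 6*a + 2*c^2 + c*(9*a + 1) - 3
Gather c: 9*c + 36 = 9*c + 36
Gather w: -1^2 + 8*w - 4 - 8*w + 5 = 0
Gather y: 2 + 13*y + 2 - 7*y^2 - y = -7*y^2 + 12*y + 4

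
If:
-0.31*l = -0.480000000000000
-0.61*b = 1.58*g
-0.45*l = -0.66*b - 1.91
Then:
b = -1.84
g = 0.71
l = 1.55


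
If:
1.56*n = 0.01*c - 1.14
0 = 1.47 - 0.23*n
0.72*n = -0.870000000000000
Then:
No Solution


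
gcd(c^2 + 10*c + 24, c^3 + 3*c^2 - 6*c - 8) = c + 4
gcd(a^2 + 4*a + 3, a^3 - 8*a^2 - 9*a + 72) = a + 3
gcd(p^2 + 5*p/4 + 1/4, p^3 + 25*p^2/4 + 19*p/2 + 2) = p + 1/4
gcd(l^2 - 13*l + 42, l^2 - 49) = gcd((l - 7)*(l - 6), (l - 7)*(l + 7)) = l - 7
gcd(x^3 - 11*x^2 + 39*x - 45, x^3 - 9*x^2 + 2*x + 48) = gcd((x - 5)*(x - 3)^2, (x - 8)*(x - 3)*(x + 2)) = x - 3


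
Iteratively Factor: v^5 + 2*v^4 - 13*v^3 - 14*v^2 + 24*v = (v - 1)*(v^4 + 3*v^3 - 10*v^2 - 24*v) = (v - 3)*(v - 1)*(v^3 + 6*v^2 + 8*v) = v*(v - 3)*(v - 1)*(v^2 + 6*v + 8) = v*(v - 3)*(v - 1)*(v + 4)*(v + 2)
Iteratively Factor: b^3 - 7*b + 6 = (b - 1)*(b^2 + b - 6) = (b - 1)*(b + 3)*(b - 2)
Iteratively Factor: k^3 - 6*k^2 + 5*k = (k - 1)*(k^2 - 5*k) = k*(k - 1)*(k - 5)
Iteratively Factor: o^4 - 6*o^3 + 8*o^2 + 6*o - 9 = (o + 1)*(o^3 - 7*o^2 + 15*o - 9) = (o - 3)*(o + 1)*(o^2 - 4*o + 3) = (o - 3)^2*(o + 1)*(o - 1)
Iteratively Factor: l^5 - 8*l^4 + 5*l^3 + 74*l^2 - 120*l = (l)*(l^4 - 8*l^3 + 5*l^2 + 74*l - 120) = l*(l - 4)*(l^3 - 4*l^2 - 11*l + 30) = l*(l - 4)*(l + 3)*(l^2 - 7*l + 10) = l*(l - 4)*(l - 2)*(l + 3)*(l - 5)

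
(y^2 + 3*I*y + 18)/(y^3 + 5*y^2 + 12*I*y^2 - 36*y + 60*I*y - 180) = (y - 3*I)/(y^2 + y*(5 + 6*I) + 30*I)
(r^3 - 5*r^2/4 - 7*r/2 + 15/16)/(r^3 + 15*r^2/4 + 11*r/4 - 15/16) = (2*r - 5)/(2*r + 5)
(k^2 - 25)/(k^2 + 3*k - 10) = (k - 5)/(k - 2)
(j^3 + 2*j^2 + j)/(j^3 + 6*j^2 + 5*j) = (j + 1)/(j + 5)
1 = 1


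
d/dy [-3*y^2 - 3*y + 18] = -6*y - 3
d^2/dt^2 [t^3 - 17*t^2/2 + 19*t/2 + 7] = 6*t - 17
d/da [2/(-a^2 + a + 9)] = 2*(2*a - 1)/(-a^2 + a + 9)^2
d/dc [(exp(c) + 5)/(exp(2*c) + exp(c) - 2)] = (-(exp(c) + 5)*(2*exp(c) + 1) + exp(2*c) + exp(c) - 2)*exp(c)/(exp(2*c) + exp(c) - 2)^2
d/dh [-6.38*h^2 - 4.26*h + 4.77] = -12.76*h - 4.26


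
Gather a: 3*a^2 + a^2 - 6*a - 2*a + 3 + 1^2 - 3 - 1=4*a^2 - 8*a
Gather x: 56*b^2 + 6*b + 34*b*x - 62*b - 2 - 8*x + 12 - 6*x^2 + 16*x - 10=56*b^2 - 56*b - 6*x^2 + x*(34*b + 8)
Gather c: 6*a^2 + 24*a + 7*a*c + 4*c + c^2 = 6*a^2 + 24*a + c^2 + c*(7*a + 4)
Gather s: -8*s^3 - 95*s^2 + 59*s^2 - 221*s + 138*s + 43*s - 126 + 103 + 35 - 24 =-8*s^3 - 36*s^2 - 40*s - 12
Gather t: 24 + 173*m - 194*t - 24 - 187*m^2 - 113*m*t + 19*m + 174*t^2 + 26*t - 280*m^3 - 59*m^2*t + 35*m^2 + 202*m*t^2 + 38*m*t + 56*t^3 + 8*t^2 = -280*m^3 - 152*m^2 + 192*m + 56*t^3 + t^2*(202*m + 182) + t*(-59*m^2 - 75*m - 168)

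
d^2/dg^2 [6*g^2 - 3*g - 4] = 12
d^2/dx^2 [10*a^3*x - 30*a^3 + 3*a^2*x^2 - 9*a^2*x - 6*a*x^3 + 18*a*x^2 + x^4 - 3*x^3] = 6*a^2 - 36*a*x + 36*a + 12*x^2 - 18*x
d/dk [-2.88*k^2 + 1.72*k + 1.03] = 1.72 - 5.76*k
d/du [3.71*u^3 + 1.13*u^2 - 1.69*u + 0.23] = 11.13*u^2 + 2.26*u - 1.69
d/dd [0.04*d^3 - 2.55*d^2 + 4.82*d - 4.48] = 0.12*d^2 - 5.1*d + 4.82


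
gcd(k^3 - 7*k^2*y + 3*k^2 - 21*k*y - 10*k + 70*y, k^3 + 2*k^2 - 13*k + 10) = k^2 + 3*k - 10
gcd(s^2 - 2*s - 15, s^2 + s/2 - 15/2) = s + 3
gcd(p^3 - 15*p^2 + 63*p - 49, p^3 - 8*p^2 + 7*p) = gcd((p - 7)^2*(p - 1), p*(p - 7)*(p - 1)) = p^2 - 8*p + 7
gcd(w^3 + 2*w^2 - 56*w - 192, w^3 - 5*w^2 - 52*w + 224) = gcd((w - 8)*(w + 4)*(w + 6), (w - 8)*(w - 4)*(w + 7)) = w - 8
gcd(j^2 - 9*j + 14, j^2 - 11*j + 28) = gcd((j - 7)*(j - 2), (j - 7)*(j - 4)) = j - 7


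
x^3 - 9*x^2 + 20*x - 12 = (x - 6)*(x - 2)*(x - 1)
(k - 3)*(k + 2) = k^2 - k - 6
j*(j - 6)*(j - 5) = j^3 - 11*j^2 + 30*j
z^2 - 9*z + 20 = (z - 5)*(z - 4)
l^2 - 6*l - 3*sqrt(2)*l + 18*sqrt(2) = (l - 6)*(l - 3*sqrt(2))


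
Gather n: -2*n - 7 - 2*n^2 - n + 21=-2*n^2 - 3*n + 14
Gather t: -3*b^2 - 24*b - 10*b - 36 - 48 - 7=-3*b^2 - 34*b - 91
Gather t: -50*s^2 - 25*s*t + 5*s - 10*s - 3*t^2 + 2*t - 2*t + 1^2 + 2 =-50*s^2 - 25*s*t - 5*s - 3*t^2 + 3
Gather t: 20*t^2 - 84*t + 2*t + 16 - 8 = 20*t^2 - 82*t + 8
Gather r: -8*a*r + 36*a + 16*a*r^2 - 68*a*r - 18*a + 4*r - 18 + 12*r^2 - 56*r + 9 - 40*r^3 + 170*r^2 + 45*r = 18*a - 40*r^3 + r^2*(16*a + 182) + r*(-76*a - 7) - 9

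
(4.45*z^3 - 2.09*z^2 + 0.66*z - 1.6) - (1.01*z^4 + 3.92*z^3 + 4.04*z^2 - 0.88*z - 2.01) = -1.01*z^4 + 0.53*z^3 - 6.13*z^2 + 1.54*z + 0.41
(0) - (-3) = 3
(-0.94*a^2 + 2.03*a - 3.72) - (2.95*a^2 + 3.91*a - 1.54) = -3.89*a^2 - 1.88*a - 2.18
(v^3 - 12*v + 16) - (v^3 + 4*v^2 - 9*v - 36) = -4*v^2 - 3*v + 52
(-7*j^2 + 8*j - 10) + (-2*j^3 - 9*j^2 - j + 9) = -2*j^3 - 16*j^2 + 7*j - 1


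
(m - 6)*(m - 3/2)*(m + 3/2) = m^3 - 6*m^2 - 9*m/4 + 27/2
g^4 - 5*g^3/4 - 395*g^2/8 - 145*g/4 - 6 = (g - 8)*(g + 1/4)*(g + 1/2)*(g + 6)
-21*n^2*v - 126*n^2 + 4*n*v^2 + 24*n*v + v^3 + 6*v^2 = (-3*n + v)*(7*n + v)*(v + 6)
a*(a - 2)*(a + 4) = a^3 + 2*a^2 - 8*a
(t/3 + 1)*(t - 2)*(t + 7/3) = t^3/3 + 10*t^2/9 - 11*t/9 - 14/3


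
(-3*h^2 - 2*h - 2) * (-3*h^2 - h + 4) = 9*h^4 + 9*h^3 - 4*h^2 - 6*h - 8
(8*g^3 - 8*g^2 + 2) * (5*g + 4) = 40*g^4 - 8*g^3 - 32*g^2 + 10*g + 8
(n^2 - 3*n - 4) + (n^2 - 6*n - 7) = 2*n^2 - 9*n - 11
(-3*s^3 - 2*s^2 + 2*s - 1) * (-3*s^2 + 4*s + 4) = 9*s^5 - 6*s^4 - 26*s^3 + 3*s^2 + 4*s - 4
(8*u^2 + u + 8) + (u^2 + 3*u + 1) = 9*u^2 + 4*u + 9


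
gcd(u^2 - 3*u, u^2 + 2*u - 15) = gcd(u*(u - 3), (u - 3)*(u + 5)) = u - 3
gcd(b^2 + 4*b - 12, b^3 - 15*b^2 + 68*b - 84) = b - 2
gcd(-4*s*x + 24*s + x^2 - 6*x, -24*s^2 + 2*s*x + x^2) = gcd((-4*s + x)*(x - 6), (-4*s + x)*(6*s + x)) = -4*s + x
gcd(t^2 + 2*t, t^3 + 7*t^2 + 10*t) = t^2 + 2*t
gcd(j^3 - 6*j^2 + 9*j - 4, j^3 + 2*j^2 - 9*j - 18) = 1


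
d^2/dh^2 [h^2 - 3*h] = 2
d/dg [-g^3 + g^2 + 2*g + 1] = -3*g^2 + 2*g + 2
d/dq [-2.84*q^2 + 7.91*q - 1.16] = 7.91 - 5.68*q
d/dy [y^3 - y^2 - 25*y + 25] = 3*y^2 - 2*y - 25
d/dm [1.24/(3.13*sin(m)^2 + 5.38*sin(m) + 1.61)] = -(7.7624*sin(m) + 6.6712)*cos(m)/(3.13*sin(m)^2 + 5.38*sin(m) + 1.61)^2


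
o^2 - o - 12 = (o - 4)*(o + 3)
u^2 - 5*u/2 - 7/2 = (u - 7/2)*(u + 1)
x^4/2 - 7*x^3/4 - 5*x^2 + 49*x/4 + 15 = (x/2 + 1/2)*(x - 4)*(x - 3)*(x + 5/2)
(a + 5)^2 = a^2 + 10*a + 25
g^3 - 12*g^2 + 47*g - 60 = (g - 5)*(g - 4)*(g - 3)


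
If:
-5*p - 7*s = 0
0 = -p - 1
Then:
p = -1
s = 5/7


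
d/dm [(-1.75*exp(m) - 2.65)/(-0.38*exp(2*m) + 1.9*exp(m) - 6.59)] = (-0.665*exp(2*m) - 2.014*exp(m) + 16.5675)*exp(m)/(0.1444*exp(4*m) - 1.444*exp(3*m) + 8.6184*exp(2*m) - 25.042*exp(m) + 43.4281)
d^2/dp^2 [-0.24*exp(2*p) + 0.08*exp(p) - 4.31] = (0.08 - 0.96*exp(p))*exp(p)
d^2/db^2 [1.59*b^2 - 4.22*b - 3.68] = 3.18000000000000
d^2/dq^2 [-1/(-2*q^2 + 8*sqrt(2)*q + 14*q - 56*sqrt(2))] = (-q^2 + 4*sqrt(2)*q + 7*q + (-2*q + 4*sqrt(2) + 7)^2 - 28*sqrt(2))/(q^2 - 7*q - 4*sqrt(2)*q + 28*sqrt(2))^3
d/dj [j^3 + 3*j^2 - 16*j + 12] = 3*j^2 + 6*j - 16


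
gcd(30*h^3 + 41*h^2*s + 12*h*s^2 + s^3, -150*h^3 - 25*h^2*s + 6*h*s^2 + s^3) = 30*h^2 + 11*h*s + s^2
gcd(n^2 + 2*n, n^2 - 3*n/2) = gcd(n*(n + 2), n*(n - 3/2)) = n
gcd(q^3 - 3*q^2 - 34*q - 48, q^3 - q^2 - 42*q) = 1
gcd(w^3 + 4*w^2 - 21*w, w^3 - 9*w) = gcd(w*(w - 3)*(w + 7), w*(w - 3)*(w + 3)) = w^2 - 3*w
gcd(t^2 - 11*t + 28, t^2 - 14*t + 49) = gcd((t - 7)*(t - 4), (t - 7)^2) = t - 7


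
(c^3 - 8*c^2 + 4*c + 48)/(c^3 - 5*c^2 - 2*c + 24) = (c - 6)/(c - 3)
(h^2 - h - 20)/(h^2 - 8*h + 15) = (h + 4)/(h - 3)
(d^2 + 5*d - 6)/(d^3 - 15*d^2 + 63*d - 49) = (d + 6)/(d^2 - 14*d + 49)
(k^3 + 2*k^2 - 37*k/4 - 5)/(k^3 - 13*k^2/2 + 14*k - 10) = (k^2 + 9*k/2 + 2)/(k^2 - 4*k + 4)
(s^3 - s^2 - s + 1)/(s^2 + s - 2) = (s^2 - 1)/(s + 2)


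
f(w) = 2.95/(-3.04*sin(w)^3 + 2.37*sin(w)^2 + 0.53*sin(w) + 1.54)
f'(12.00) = 1.99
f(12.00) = 1.23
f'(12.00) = 1.99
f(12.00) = 1.23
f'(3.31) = -0.65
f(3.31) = 1.93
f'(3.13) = 0.72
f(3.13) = 1.91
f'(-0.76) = 1.39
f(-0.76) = 0.90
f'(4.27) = -0.52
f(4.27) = 0.56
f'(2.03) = -1.11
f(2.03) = 1.71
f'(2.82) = 0.92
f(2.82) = 1.60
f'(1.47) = 0.56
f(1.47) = 2.08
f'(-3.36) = 1.08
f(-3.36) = 1.70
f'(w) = 2.95*(9.12*sin(w)^2*cos(w) - 4.74*sin(w)*cos(w) - 0.53*cos(w))/(-3.04*sin(w)^3 + 2.37*sin(w)^2 + 0.53*sin(w) + 1.54)^2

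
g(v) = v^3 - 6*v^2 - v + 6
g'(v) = 3*v^2 - 12*v - 1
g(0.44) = 4.48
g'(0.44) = -5.70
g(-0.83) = 2.12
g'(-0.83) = 11.03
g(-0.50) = 4.88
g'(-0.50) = 5.75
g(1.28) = -3.01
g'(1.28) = -11.44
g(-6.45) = -505.50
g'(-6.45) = 201.21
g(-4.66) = -220.83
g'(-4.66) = 120.07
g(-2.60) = -49.54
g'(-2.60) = 50.48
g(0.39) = 4.76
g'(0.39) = -5.22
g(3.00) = -24.00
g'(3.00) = -10.00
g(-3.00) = -72.00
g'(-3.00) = 62.00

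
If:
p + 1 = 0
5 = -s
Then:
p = -1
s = -5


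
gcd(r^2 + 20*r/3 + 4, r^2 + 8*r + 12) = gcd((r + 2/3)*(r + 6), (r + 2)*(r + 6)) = r + 6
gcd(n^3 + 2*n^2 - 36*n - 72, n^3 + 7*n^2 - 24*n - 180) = n + 6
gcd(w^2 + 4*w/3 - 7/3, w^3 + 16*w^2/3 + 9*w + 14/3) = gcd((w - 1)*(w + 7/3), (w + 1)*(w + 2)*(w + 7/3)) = w + 7/3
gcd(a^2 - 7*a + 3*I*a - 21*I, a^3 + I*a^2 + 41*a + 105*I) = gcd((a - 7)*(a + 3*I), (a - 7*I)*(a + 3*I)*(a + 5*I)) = a + 3*I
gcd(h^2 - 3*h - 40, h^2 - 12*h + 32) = h - 8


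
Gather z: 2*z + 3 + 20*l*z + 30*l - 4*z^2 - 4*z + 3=30*l - 4*z^2 + z*(20*l - 2) + 6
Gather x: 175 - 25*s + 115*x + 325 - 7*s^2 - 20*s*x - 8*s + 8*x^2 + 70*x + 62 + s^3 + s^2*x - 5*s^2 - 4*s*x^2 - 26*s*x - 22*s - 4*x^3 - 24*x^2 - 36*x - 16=s^3 - 12*s^2 - 55*s - 4*x^3 + x^2*(-4*s - 16) + x*(s^2 - 46*s + 149) + 546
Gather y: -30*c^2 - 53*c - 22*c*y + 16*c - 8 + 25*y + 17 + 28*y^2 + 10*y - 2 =-30*c^2 - 37*c + 28*y^2 + y*(35 - 22*c) + 7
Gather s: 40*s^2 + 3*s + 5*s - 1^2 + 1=40*s^2 + 8*s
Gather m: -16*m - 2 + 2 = -16*m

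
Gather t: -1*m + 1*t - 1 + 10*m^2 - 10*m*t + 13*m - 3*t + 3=10*m^2 + 12*m + t*(-10*m - 2) + 2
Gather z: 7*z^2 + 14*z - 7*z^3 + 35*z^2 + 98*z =-7*z^3 + 42*z^2 + 112*z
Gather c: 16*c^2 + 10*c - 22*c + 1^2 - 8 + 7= 16*c^2 - 12*c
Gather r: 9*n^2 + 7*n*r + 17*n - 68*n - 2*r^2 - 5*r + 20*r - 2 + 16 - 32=9*n^2 - 51*n - 2*r^2 + r*(7*n + 15) - 18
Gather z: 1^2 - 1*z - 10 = -z - 9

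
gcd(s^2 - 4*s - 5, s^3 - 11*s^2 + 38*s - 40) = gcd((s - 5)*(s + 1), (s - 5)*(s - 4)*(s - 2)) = s - 5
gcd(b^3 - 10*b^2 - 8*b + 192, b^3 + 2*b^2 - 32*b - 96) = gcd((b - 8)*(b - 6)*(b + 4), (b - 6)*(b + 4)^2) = b^2 - 2*b - 24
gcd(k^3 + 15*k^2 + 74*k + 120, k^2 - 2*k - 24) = k + 4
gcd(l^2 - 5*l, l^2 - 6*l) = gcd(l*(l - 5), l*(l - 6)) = l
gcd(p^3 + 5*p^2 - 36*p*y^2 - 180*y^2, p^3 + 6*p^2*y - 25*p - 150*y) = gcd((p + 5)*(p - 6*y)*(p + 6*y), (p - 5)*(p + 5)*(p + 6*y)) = p^2 + 6*p*y + 5*p + 30*y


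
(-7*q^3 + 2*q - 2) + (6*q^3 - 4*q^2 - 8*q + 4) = -q^3 - 4*q^2 - 6*q + 2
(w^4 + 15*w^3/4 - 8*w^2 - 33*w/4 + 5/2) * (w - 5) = w^5 - 5*w^4/4 - 107*w^3/4 + 127*w^2/4 + 175*w/4 - 25/2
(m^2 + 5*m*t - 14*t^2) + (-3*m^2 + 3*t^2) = -2*m^2 + 5*m*t - 11*t^2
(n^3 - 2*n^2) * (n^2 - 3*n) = n^5 - 5*n^4 + 6*n^3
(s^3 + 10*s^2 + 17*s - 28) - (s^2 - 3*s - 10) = s^3 + 9*s^2 + 20*s - 18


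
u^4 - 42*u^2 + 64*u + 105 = (u - 5)*(u - 3)*(u + 1)*(u + 7)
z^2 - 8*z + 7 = (z - 7)*(z - 1)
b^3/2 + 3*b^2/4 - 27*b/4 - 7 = (b/2 + 1/2)*(b - 7/2)*(b + 4)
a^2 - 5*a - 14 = (a - 7)*(a + 2)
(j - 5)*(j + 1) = j^2 - 4*j - 5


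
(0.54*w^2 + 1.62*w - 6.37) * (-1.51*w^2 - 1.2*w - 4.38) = -0.8154*w^4 - 3.0942*w^3 + 5.3095*w^2 + 0.5484*w + 27.9006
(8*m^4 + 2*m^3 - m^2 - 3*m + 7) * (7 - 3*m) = -24*m^5 + 50*m^4 + 17*m^3 + 2*m^2 - 42*m + 49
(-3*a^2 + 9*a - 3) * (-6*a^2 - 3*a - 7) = 18*a^4 - 45*a^3 + 12*a^2 - 54*a + 21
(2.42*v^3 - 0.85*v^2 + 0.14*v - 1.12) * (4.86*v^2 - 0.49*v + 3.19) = 11.7612*v^5 - 5.3168*v^4 + 8.8167*v^3 - 8.2233*v^2 + 0.9954*v - 3.5728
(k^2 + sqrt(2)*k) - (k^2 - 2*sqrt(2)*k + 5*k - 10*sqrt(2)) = -5*k + 3*sqrt(2)*k + 10*sqrt(2)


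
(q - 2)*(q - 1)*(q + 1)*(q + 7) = q^4 + 5*q^3 - 15*q^2 - 5*q + 14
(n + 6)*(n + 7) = n^2 + 13*n + 42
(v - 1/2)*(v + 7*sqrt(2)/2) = v^2 - v/2 + 7*sqrt(2)*v/2 - 7*sqrt(2)/4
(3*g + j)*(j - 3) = 3*g*j - 9*g + j^2 - 3*j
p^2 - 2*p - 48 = (p - 8)*(p + 6)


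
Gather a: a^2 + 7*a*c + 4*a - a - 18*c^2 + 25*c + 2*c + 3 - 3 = a^2 + a*(7*c + 3) - 18*c^2 + 27*c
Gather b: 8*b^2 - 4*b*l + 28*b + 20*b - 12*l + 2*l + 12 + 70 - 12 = 8*b^2 + b*(48 - 4*l) - 10*l + 70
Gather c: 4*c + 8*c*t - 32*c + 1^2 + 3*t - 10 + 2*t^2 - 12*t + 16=c*(8*t - 28) + 2*t^2 - 9*t + 7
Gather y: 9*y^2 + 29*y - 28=9*y^2 + 29*y - 28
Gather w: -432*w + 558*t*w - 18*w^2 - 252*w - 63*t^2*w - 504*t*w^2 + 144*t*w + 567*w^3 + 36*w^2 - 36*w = 567*w^3 + w^2*(18 - 504*t) + w*(-63*t^2 + 702*t - 720)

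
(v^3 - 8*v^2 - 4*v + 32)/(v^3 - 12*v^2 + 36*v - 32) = (v + 2)/(v - 2)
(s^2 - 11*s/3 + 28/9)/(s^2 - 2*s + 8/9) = (3*s - 7)/(3*s - 2)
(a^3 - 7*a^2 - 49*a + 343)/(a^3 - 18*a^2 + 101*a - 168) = (a^2 - 49)/(a^2 - 11*a + 24)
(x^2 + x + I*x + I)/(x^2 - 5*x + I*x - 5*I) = (x + 1)/(x - 5)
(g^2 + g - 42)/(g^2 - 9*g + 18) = (g + 7)/(g - 3)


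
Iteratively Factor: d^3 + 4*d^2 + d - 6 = (d + 3)*(d^2 + d - 2) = (d + 2)*(d + 3)*(d - 1)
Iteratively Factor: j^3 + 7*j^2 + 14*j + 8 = (j + 2)*(j^2 + 5*j + 4) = (j + 1)*(j + 2)*(j + 4)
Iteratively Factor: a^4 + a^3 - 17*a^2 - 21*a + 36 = (a - 1)*(a^3 + 2*a^2 - 15*a - 36) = (a - 1)*(a + 3)*(a^2 - a - 12) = (a - 1)*(a + 3)^2*(a - 4)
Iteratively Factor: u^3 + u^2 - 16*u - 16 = (u - 4)*(u^2 + 5*u + 4) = (u - 4)*(u + 4)*(u + 1)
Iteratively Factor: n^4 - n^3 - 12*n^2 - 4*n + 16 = (n + 2)*(n^3 - 3*n^2 - 6*n + 8) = (n + 2)^2*(n^2 - 5*n + 4) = (n - 1)*(n + 2)^2*(n - 4)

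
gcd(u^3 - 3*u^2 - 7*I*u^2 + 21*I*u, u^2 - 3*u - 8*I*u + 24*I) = u - 3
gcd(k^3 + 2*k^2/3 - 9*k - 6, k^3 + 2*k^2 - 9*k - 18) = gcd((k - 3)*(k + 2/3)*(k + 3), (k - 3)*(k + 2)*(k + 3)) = k^2 - 9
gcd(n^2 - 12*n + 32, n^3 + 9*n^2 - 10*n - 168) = n - 4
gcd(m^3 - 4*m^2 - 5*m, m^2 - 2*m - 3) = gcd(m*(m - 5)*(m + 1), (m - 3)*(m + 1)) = m + 1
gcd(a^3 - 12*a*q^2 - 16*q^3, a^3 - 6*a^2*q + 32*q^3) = -a^2 + 2*a*q + 8*q^2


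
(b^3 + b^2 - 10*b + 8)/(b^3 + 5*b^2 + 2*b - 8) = (b - 2)/(b + 2)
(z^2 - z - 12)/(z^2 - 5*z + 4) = (z + 3)/(z - 1)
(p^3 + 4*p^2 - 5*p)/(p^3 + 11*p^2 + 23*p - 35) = p/(p + 7)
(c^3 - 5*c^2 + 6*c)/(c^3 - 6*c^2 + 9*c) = (c - 2)/(c - 3)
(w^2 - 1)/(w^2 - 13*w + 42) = (w^2 - 1)/(w^2 - 13*w + 42)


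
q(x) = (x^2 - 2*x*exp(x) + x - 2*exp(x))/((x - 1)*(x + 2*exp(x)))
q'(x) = (-2*x*exp(x) + 2*x - 4*exp(x) + 1)/((x - 1)*(x + 2*exp(x))) + (-2*exp(x) - 1)*(x^2 - 2*x*exp(x) + x - 2*exp(x))/((x - 1)*(x + 2*exp(x))^2) - (x^2 - 2*x*exp(x) + x - 2*exp(x))/((x - 1)^2*(x + 2*exp(x))) = ((x - 1)*(x + 2*exp(x))*(-2*x*exp(x) + 2*x - 4*exp(x) + 1) - (x - 1)*(2*exp(x) + 1)*(x^2 - 2*x*exp(x) + x - 2*exp(x)) + (x + 2*exp(x))*(-x^2 + 2*x*exp(x) - x + 2*exp(x)))/((x - 1)^2*(x + 2*exp(x))^2)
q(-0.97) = -0.12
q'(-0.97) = -5.22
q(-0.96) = -0.18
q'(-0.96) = -6.25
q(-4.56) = 0.65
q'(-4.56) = -0.06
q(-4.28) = 0.63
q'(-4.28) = -0.06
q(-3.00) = 0.53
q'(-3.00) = -0.09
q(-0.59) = 0.84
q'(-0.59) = -0.79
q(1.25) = -6.27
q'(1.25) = 21.82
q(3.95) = -1.56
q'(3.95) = 0.12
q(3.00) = -1.72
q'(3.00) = 0.26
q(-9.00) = 0.80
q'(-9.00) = -0.02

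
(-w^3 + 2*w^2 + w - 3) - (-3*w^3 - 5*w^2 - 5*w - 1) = 2*w^3 + 7*w^2 + 6*w - 2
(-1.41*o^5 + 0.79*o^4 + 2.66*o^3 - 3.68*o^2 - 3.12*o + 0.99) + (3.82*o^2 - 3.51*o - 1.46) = -1.41*o^5 + 0.79*o^4 + 2.66*o^3 + 0.14*o^2 - 6.63*o - 0.47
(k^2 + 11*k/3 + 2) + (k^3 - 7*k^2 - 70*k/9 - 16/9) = k^3 - 6*k^2 - 37*k/9 + 2/9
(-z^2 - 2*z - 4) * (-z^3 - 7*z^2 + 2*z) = z^5 + 9*z^4 + 16*z^3 + 24*z^2 - 8*z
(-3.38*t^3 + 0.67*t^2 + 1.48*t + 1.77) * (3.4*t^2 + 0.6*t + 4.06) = -11.492*t^5 + 0.25*t^4 - 8.2888*t^3 + 9.6262*t^2 + 7.0708*t + 7.1862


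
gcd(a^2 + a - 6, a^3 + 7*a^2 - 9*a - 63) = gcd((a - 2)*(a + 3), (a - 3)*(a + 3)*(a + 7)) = a + 3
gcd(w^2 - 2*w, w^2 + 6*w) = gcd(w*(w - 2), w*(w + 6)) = w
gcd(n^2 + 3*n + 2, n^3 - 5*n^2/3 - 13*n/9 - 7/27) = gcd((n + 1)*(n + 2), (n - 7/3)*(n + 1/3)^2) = 1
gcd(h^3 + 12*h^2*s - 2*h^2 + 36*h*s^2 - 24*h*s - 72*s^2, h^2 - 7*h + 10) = h - 2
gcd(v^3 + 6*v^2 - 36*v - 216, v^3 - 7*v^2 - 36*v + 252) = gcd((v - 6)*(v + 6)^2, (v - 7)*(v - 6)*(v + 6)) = v^2 - 36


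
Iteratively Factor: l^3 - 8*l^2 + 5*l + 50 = (l + 2)*(l^2 - 10*l + 25) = (l - 5)*(l + 2)*(l - 5)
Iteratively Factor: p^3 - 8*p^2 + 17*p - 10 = (p - 2)*(p^2 - 6*p + 5) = (p - 2)*(p - 1)*(p - 5)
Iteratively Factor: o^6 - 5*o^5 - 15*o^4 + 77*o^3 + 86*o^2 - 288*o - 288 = (o + 3)*(o^5 - 8*o^4 + 9*o^3 + 50*o^2 - 64*o - 96) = (o - 4)*(o + 3)*(o^4 - 4*o^3 - 7*o^2 + 22*o + 24) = (o - 4)*(o - 3)*(o + 3)*(o^3 - o^2 - 10*o - 8) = (o - 4)*(o - 3)*(o + 2)*(o + 3)*(o^2 - 3*o - 4) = (o - 4)*(o - 3)*(o + 1)*(o + 2)*(o + 3)*(o - 4)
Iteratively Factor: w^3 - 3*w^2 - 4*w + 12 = (w + 2)*(w^2 - 5*w + 6) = (w - 3)*(w + 2)*(w - 2)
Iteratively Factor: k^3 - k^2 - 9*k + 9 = (k + 3)*(k^2 - 4*k + 3) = (k - 3)*(k + 3)*(k - 1)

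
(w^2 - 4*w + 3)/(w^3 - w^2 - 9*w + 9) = 1/(w + 3)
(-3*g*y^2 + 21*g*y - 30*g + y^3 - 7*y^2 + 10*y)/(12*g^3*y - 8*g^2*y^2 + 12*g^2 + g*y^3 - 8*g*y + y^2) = (-3*g*y^2 + 21*g*y - 30*g + y^3 - 7*y^2 + 10*y)/(12*g^3*y - 8*g^2*y^2 + 12*g^2 + g*y^3 - 8*g*y + y^2)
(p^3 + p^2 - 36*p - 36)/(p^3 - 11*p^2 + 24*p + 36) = (p + 6)/(p - 6)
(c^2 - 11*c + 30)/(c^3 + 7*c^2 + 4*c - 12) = (c^2 - 11*c + 30)/(c^3 + 7*c^2 + 4*c - 12)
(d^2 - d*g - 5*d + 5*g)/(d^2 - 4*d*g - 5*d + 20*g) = (d - g)/(d - 4*g)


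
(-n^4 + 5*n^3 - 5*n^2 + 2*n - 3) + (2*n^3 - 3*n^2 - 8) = -n^4 + 7*n^3 - 8*n^2 + 2*n - 11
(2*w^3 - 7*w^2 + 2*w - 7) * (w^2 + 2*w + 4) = 2*w^5 - 3*w^4 - 4*w^3 - 31*w^2 - 6*w - 28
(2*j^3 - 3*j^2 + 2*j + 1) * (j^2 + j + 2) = 2*j^5 - j^4 + 3*j^3 - 3*j^2 + 5*j + 2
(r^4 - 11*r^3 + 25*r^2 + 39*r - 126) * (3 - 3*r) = -3*r^5 + 36*r^4 - 108*r^3 - 42*r^2 + 495*r - 378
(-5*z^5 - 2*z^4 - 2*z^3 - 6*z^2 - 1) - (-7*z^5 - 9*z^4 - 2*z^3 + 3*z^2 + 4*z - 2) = 2*z^5 + 7*z^4 - 9*z^2 - 4*z + 1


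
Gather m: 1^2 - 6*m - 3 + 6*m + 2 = 0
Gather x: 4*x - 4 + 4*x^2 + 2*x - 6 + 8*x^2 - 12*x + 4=12*x^2 - 6*x - 6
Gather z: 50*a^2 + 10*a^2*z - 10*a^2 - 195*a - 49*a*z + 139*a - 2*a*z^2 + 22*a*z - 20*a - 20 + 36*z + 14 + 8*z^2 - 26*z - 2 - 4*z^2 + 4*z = 40*a^2 - 76*a + z^2*(4 - 2*a) + z*(10*a^2 - 27*a + 14) - 8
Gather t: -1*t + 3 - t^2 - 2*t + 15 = -t^2 - 3*t + 18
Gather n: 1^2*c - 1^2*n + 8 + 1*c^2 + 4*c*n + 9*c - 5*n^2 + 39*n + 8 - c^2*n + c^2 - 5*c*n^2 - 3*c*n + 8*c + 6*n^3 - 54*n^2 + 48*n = 2*c^2 + 18*c + 6*n^3 + n^2*(-5*c - 59) + n*(-c^2 + c + 86) + 16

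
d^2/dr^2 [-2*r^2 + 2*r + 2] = -4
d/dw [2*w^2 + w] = 4*w + 1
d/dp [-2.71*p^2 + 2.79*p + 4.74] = 2.79 - 5.42*p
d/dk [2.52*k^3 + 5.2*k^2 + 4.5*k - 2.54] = 7.56*k^2 + 10.4*k + 4.5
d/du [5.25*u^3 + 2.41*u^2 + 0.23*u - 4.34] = 15.75*u^2 + 4.82*u + 0.23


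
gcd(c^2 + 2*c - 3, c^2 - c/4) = 1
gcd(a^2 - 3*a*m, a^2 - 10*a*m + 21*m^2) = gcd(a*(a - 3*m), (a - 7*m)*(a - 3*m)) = a - 3*m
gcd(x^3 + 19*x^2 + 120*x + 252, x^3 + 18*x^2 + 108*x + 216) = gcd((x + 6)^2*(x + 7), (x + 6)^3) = x^2 + 12*x + 36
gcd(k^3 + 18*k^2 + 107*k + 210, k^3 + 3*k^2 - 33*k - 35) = k + 7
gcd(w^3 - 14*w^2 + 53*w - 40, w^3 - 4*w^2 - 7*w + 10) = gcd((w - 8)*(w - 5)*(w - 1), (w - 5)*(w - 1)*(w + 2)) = w^2 - 6*w + 5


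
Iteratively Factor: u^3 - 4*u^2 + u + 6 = (u + 1)*(u^2 - 5*u + 6) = (u - 3)*(u + 1)*(u - 2)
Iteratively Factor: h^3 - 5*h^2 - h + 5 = (h - 1)*(h^2 - 4*h - 5) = (h - 5)*(h - 1)*(h + 1)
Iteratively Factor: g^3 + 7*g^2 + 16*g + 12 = (g + 2)*(g^2 + 5*g + 6) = (g + 2)*(g + 3)*(g + 2)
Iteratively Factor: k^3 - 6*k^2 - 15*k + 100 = (k - 5)*(k^2 - k - 20) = (k - 5)*(k + 4)*(k - 5)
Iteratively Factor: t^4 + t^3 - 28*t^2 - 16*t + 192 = (t + 4)*(t^3 - 3*t^2 - 16*t + 48) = (t + 4)^2*(t^2 - 7*t + 12) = (t - 3)*(t + 4)^2*(t - 4)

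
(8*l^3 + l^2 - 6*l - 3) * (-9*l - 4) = -72*l^4 - 41*l^3 + 50*l^2 + 51*l + 12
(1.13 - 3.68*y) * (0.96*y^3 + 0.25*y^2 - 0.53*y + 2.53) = -3.5328*y^4 + 0.1648*y^3 + 2.2329*y^2 - 9.9093*y + 2.8589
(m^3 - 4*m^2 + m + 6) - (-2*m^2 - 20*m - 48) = m^3 - 2*m^2 + 21*m + 54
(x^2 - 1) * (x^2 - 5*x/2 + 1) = x^4 - 5*x^3/2 + 5*x/2 - 1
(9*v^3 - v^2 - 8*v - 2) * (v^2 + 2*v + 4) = 9*v^5 + 17*v^4 + 26*v^3 - 22*v^2 - 36*v - 8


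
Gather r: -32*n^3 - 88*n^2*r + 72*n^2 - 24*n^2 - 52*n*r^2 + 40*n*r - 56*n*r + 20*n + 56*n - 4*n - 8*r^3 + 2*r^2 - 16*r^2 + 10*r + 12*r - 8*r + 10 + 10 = -32*n^3 + 48*n^2 + 72*n - 8*r^3 + r^2*(-52*n - 14) + r*(-88*n^2 - 16*n + 14) + 20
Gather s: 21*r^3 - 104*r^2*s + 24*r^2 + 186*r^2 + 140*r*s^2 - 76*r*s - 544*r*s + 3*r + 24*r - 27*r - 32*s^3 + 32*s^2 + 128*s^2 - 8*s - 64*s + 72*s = 21*r^3 + 210*r^2 - 32*s^3 + s^2*(140*r + 160) + s*(-104*r^2 - 620*r)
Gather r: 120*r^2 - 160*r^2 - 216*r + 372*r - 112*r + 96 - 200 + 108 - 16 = -40*r^2 + 44*r - 12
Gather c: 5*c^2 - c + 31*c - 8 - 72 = 5*c^2 + 30*c - 80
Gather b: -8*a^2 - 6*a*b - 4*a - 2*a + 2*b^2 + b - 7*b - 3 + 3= -8*a^2 - 6*a + 2*b^2 + b*(-6*a - 6)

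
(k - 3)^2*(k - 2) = k^3 - 8*k^2 + 21*k - 18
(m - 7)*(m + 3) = m^2 - 4*m - 21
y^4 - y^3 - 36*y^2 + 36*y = y*(y - 6)*(y - 1)*(y + 6)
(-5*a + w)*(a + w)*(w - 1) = -5*a^2*w + 5*a^2 - 4*a*w^2 + 4*a*w + w^3 - w^2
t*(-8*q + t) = -8*q*t + t^2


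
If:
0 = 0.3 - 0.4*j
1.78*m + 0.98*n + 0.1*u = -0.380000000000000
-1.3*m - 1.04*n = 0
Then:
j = 0.75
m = -0.18018018018018*u - 0.684684684684685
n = 0.225225225225225*u + 0.855855855855856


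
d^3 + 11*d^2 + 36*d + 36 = (d + 2)*(d + 3)*(d + 6)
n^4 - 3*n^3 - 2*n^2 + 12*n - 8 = (n - 2)^2*(n - 1)*(n + 2)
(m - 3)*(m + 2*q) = m^2 + 2*m*q - 3*m - 6*q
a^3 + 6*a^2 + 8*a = a*(a + 2)*(a + 4)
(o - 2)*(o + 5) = o^2 + 3*o - 10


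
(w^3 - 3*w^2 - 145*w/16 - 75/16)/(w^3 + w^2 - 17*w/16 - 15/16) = (w - 5)/(w - 1)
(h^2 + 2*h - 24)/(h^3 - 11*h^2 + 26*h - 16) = (h^2 + 2*h - 24)/(h^3 - 11*h^2 + 26*h - 16)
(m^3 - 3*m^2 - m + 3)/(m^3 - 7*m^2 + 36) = (m^2 - 1)/(m^2 - 4*m - 12)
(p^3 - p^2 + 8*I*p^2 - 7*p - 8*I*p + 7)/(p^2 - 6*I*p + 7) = (p^2 + p*(-1 + 7*I) - 7*I)/(p - 7*I)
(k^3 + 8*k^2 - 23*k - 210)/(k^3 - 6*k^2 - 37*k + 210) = (k + 7)/(k - 7)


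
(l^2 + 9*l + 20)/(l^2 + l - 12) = (l + 5)/(l - 3)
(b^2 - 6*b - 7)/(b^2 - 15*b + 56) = (b + 1)/(b - 8)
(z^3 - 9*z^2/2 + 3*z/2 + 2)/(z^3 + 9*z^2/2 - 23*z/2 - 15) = (2*z^3 - 9*z^2 + 3*z + 4)/(2*z^3 + 9*z^2 - 23*z - 30)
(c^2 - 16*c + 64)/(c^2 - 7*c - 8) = (c - 8)/(c + 1)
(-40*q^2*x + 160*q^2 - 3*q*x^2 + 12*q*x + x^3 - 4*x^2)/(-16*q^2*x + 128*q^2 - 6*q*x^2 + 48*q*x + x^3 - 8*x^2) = (5*q*x - 20*q + x^2 - 4*x)/(2*q*x - 16*q + x^2 - 8*x)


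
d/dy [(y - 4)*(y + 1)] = 2*y - 3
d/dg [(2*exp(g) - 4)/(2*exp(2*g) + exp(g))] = 4*(-exp(2*g) + 4*exp(g) + 1)*exp(-g)/(4*exp(2*g) + 4*exp(g) + 1)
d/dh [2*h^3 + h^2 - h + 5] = 6*h^2 + 2*h - 1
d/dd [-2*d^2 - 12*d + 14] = -4*d - 12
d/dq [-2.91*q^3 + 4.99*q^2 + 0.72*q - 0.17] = -8.73*q^2 + 9.98*q + 0.72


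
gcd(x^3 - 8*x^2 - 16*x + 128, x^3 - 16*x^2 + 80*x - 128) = x^2 - 12*x + 32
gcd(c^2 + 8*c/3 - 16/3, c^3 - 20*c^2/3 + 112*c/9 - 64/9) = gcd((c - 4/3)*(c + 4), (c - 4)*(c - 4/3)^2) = c - 4/3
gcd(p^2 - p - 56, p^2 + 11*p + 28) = p + 7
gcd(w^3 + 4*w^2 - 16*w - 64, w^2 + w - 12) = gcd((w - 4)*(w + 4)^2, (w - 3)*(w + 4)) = w + 4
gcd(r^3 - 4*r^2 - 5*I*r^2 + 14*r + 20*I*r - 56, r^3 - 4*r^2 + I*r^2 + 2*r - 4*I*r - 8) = r^2 + r*(-4 + 2*I) - 8*I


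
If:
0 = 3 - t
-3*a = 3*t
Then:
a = -3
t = 3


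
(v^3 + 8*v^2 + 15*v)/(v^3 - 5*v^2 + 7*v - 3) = v*(v^2 + 8*v + 15)/(v^3 - 5*v^2 + 7*v - 3)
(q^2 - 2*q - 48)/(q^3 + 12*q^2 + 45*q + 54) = (q - 8)/(q^2 + 6*q + 9)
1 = 1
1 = 1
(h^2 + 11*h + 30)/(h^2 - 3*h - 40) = (h + 6)/(h - 8)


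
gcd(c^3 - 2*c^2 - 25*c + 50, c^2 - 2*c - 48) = 1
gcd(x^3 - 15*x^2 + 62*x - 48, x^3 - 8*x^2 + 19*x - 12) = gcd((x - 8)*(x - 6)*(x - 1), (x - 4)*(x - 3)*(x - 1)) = x - 1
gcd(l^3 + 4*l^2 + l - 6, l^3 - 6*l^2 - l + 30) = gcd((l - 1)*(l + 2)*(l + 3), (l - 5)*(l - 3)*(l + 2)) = l + 2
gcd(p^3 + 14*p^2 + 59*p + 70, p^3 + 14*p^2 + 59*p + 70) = p^3 + 14*p^2 + 59*p + 70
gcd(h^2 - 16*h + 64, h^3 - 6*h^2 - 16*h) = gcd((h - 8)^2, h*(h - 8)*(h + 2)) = h - 8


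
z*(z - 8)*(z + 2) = z^3 - 6*z^2 - 16*z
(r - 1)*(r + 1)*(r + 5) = r^3 + 5*r^2 - r - 5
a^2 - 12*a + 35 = (a - 7)*(a - 5)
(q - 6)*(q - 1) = q^2 - 7*q + 6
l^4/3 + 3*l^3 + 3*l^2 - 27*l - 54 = (l/3 + 1)*(l - 3)*(l + 3)*(l + 6)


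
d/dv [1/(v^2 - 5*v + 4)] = (5 - 2*v)/(v^2 - 5*v + 4)^2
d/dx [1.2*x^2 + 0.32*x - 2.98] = 2.4*x + 0.32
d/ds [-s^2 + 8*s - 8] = 8 - 2*s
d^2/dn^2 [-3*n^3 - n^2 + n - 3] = -18*n - 2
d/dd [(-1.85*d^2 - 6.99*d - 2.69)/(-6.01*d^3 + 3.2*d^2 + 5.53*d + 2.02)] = (-11.1185*d^4 - 84.0198*d^3 - 36.3632*d^2 + 9.742*d + 0.7559)/(36.1201*d^6 - 38.464*d^5 - 56.2306*d^4 + 11.1116*d^3 + 43.5089*d^2 + 22.3412*d + 4.0804)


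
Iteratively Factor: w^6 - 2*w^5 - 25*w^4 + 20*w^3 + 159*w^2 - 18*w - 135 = (w + 3)*(w^5 - 5*w^4 - 10*w^3 + 50*w^2 + 9*w - 45) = (w - 1)*(w + 3)*(w^4 - 4*w^3 - 14*w^2 + 36*w + 45) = (w - 1)*(w + 3)^2*(w^3 - 7*w^2 + 7*w + 15) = (w - 3)*(w - 1)*(w + 3)^2*(w^2 - 4*w - 5) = (w - 3)*(w - 1)*(w + 1)*(w + 3)^2*(w - 5)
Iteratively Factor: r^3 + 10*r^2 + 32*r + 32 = (r + 4)*(r^2 + 6*r + 8) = (r + 2)*(r + 4)*(r + 4)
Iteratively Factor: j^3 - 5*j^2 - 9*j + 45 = (j - 3)*(j^2 - 2*j - 15) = (j - 5)*(j - 3)*(j + 3)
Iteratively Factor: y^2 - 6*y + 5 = (y - 5)*(y - 1)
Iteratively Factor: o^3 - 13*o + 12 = (o - 3)*(o^2 + 3*o - 4) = (o - 3)*(o - 1)*(o + 4)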